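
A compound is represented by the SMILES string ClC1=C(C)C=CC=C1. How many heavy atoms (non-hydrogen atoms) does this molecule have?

Every atom symbol written in the SMILES (organic subset) is one heavy atom; implicit H are not written.
Heavy atoms by element → C:7, Cl:1.
Total: 8.

8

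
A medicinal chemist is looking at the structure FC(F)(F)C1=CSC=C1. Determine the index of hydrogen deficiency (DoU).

3

Degree of unsaturation = (number of rings) + (number of π bonds).
Ring closures in the SMILES: 1.
π bonds: 2 double bonds (each 1 DoU) → 2 DoU from unsaturation.
Total DoU = 1 + 2 = 3.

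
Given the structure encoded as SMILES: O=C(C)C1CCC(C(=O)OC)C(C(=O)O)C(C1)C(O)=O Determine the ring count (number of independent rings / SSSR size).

1

In SMILES, each pair of matching ring-closure digits denotes one ring-closing bond; the number of such bonds equals the number of independent rings.
Ring-closure bonds here: 1.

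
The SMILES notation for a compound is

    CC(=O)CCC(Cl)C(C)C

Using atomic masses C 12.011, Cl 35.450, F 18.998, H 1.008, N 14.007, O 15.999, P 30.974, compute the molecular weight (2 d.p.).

First, the molecular formula is C8H15ClO (counting implicit H from valence).
  C: 8 × 12.011 = 96.088
  Cl: 1 × 35.450 = 35.450
  H: 15 × 1.008 = 15.120
  O: 1 × 15.999 = 15.999
Sum: 8×12.011 + 1×35.450 + 15×1.008 + 1×15.999 = 162.657 → 162.66 g/mol.

162.66 g/mol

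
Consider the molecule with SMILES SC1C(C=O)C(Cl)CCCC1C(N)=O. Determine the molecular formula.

C9H14ClNO2S

Walk through each heavy atom and fill implicit hydrogens from standard valence (C 4, N 3, O 2, S 2, halogen 1):
  atom 1: S, bond orders sum to 1 (valence 2) → 1 H
  atom 2: C, bond orders sum to 3 (valence 4) → 1 H
  atom 3: C, bond orders sum to 3 (valence 4) → 1 H
  atom 4: C, bond orders sum to 3 (valence 4) → 1 H
  atom 5: O, bond orders sum to 2 (valence 2) → 0 H
  atom 6: C, bond orders sum to 3 (valence 4) → 1 H
  atom 7: Cl (halogen, monovalent) → 0 H
  atom 8: C, bond orders sum to 2 (valence 4) → 2 H
  atom 9: C, bond orders sum to 2 (valence 4) → 2 H
  atom 10: C, bond orders sum to 2 (valence 4) → 2 H
  atom 11: C, bond orders sum to 3 (valence 4) → 1 H
  atom 12: C, bond orders sum to 4 (valence 4) → 0 H
  atom 13: N, bond orders sum to 1 (valence 3) → 2 H
  atom 14: O, bond orders sum to 2 (valence 2) → 0 H
Totals → C:9, H:14, Cl:1, N:1, O:2, S:1.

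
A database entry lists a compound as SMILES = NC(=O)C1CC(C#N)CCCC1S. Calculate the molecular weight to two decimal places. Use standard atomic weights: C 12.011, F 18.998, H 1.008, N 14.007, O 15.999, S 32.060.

198.28 g/mol

First, the molecular formula is C9H14N2OS (counting implicit H from valence).
  C: 9 × 12.011 = 108.099
  H: 14 × 1.008 = 14.112
  N: 2 × 14.007 = 28.014
  O: 1 × 15.999 = 15.999
  S: 1 × 32.060 = 32.060
Sum: 9×12.011 + 14×1.008 + 2×14.007 + 1×15.999 + 1×32.060 = 198.284 → 198.28 g/mol.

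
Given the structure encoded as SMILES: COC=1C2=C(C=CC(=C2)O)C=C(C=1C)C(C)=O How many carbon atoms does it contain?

Count every carbon token in the SMILES (each C, including those in ring-closure positions and inside branches).
Carbon count: 14.

14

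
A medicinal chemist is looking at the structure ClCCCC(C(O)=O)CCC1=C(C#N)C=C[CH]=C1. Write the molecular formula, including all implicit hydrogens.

Walk through each heavy atom and fill implicit hydrogens from standard valence (C 4, N 3, O 2, S 2, halogen 1):
  atom 1: Cl (halogen, monovalent) → 0 H
  atom 2: C, bond orders sum to 2 (valence 4) → 2 H
  atom 3: C, bond orders sum to 2 (valence 4) → 2 H
  atom 4: C, bond orders sum to 2 (valence 4) → 2 H
  atom 5: C, bond orders sum to 3 (valence 4) → 1 H
  atom 6: C, bond orders sum to 4 (valence 4) → 0 H
  atom 7: O, bond orders sum to 1 (valence 2) → 1 H
  atom 8: O, bond orders sum to 2 (valence 2) → 0 H
  atom 9: C, bond orders sum to 2 (valence 4) → 2 H
  atom 10: C, bond orders sum to 2 (valence 4) → 2 H
  atom 11: C, bond orders sum to 4 (valence 4) → 0 H
  atom 12: C, bond orders sum to 4 (valence 4) → 0 H
  atom 13: C, bond orders sum to 4 (valence 4) → 0 H
  atom 14: N, bond orders sum to 3 (valence 3) → 0 H
  atom 15: C, bond orders sum to 3 (valence 4) → 1 H
  atom 16: C, bond orders sum to 3 (valence 4) → 1 H
  atom 17: C with explicit H count 1
  atom 18: C, bond orders sum to 3 (valence 4) → 1 H
Totals → C:14, H:16, Cl:1, N:1, O:2.

C14H16ClNO2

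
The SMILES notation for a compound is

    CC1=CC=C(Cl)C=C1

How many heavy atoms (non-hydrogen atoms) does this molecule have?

Every atom symbol written in the SMILES (organic subset) is one heavy atom; implicit H are not written.
Heavy atoms by element → C:7, Cl:1.
Total: 8.

8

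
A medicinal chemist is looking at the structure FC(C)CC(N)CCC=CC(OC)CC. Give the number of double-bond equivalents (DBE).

Molecular formula: C12H24FNO.
DoU = (2C + 2 + N − H − X) / 2, where X is the halogen count and O/S are ignored.
    = (2·12 + 2 + 1 − 24 − 1) / 2 = 2 / 2 = 1.

1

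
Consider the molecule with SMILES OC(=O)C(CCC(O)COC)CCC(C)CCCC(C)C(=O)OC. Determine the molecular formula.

C18H34O6

Walk through each heavy atom and fill implicit hydrogens from standard valence (C 4, N 3, O 2, S 2, halogen 1):
  atom 1: O, bond orders sum to 1 (valence 2) → 1 H
  atom 2: C, bond orders sum to 4 (valence 4) → 0 H
  atom 3: O, bond orders sum to 2 (valence 2) → 0 H
  atom 4: C, bond orders sum to 3 (valence 4) → 1 H
  atom 5: C, bond orders sum to 2 (valence 4) → 2 H
  atom 6: C, bond orders sum to 2 (valence 4) → 2 H
  atom 7: C, bond orders sum to 3 (valence 4) → 1 H
  atom 8: O, bond orders sum to 1 (valence 2) → 1 H
  atom 9: C, bond orders sum to 2 (valence 4) → 2 H
  atom 10: O, bond orders sum to 2 (valence 2) → 0 H
  atom 11: C, bond orders sum to 1 (valence 4) → 3 H
  atom 12: C, bond orders sum to 2 (valence 4) → 2 H
  atom 13: C, bond orders sum to 2 (valence 4) → 2 H
  atom 14: C, bond orders sum to 3 (valence 4) → 1 H
  atom 15: C, bond orders sum to 1 (valence 4) → 3 H
  atom 16: C, bond orders sum to 2 (valence 4) → 2 H
  atom 17: C, bond orders sum to 2 (valence 4) → 2 H
  atom 18: C, bond orders sum to 2 (valence 4) → 2 H
  atom 19: C, bond orders sum to 3 (valence 4) → 1 H
  atom 20: C, bond orders sum to 1 (valence 4) → 3 H
  atom 21: C, bond orders sum to 4 (valence 4) → 0 H
  atom 22: O, bond orders sum to 2 (valence 2) → 0 H
  atom 23: O, bond orders sum to 2 (valence 2) → 0 H
  atom 24: C, bond orders sum to 1 (valence 4) → 3 H
Totals → C:18, H:34, O:6.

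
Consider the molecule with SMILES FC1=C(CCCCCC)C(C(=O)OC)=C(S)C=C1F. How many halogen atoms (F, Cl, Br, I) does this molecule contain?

2

Halogen atoms appear at heavy-atom positions 1, 19 (2×F).
Other groups present: 1 ester, 1 thiol.
Halogen count: 2.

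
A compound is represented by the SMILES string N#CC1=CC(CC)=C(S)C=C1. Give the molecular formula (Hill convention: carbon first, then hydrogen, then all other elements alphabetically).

Walk through each heavy atom and fill implicit hydrogens from standard valence (C 4, N 3, O 2, S 2, halogen 1):
  atom 1: N, bond orders sum to 3 (valence 3) → 0 H
  atom 2: C, bond orders sum to 4 (valence 4) → 0 H
  atom 3: C, bond orders sum to 4 (valence 4) → 0 H
  atom 4: C, bond orders sum to 3 (valence 4) → 1 H
  atom 5: C, bond orders sum to 4 (valence 4) → 0 H
  atom 6: C, bond orders sum to 2 (valence 4) → 2 H
  atom 7: C, bond orders sum to 1 (valence 4) → 3 H
  atom 8: C, bond orders sum to 4 (valence 4) → 0 H
  atom 9: S, bond orders sum to 1 (valence 2) → 1 H
  atom 10: C, bond orders sum to 3 (valence 4) → 1 H
  atom 11: C, bond orders sum to 3 (valence 4) → 1 H
Totals → C:9, H:9, N:1, S:1.
In Hill order: C9H9NS.

C9H9NS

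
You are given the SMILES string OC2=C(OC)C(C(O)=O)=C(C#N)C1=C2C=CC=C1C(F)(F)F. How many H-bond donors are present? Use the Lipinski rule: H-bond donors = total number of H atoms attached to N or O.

Donors: find every N or O and count the H atoms it carries.
  atom 1 (O): bond orders sum to 1 → 1 H
  atom 4 (O): bond orders sum to 2 → 0 H
  atom 8 (O): bond orders sum to 1 → 1 H
  atom 9 (O): bond orders sum to 2 → 0 H
  atom 12 (N): bond orders sum to 3 → 0 H
Lipinski HBD = 2.

2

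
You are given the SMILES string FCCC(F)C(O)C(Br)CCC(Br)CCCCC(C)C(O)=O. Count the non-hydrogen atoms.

22

Every atom symbol written in the SMILES (organic subset) is one heavy atom; implicit H are not written.
Heavy atoms by element → Br:2, C:15, F:2, O:3.
Total: 22.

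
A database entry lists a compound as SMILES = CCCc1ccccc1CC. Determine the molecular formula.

Walk through each heavy atom and fill implicit hydrogens from standard valence (C 4, N 3, O 2, S 2, halogen 1); for lowercase aromatic atoms, an aromatic c carries 1 H when it has two neighbours and 0 H with three, and aromatic n carries 0 H:
  atom 1: C, bond orders sum to 1 (valence 4) → 3 H
  atom 2: C, bond orders sum to 2 (valence 4) → 2 H
  atom 3: C, bond orders sum to 2 (valence 4) → 2 H
  atom 4: aromatic c, 3 neighbours → 0 H
  atom 5: aromatic c, 2 neighbours → 1 H
  atom 6: aromatic c, 2 neighbours → 1 H
  atom 7: aromatic c, 2 neighbours → 1 H
  atom 8: aromatic c, 2 neighbours → 1 H
  atom 9: aromatic c, 3 neighbours → 0 H
  atom 10: C, bond orders sum to 2 (valence 4) → 2 H
  atom 11: C, bond orders sum to 1 (valence 4) → 3 H
Totals → C:11, H:16.

C11H16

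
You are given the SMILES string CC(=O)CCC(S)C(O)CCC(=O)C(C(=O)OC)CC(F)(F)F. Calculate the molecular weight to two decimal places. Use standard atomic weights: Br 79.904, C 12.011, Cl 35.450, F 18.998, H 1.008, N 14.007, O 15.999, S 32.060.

358.37 g/mol

First, the molecular formula is C14H21F3O5S (counting implicit H from valence).
  C: 14 × 12.011 = 168.154
  F: 3 × 18.998 = 56.994
  H: 21 × 1.008 = 21.168
  O: 5 × 15.999 = 79.995
  S: 1 × 32.060 = 32.060
Sum: 14×12.011 + 3×18.998 + 21×1.008 + 5×15.999 + 1×32.060 = 358.371 → 358.37 g/mol.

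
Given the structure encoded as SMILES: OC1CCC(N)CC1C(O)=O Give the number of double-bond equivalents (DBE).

2

Degree of unsaturation = (number of rings) + (number of π bonds).
Ring closures in the SMILES: 1.
π bonds: 1 double bond (each 1 DoU) → 1 DoU from unsaturation.
Total DoU = 1 + 1 = 2.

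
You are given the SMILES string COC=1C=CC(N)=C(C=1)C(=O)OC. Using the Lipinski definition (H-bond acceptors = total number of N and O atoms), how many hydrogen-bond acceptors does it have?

N atoms: 1; O atoms: 3.
Lipinski HBA = 1 + 3 = 4.

4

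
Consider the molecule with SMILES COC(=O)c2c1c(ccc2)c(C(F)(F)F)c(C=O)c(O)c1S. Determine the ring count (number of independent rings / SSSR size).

In SMILES, each pair of matching ring-closure digits denotes one ring-closing bond; the number of such bonds equals the number of independent rings.
Ring-closure bonds here: 2.

2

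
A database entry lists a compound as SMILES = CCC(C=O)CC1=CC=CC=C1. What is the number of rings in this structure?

1

In SMILES, each pair of matching ring-closure digits denotes one ring-closing bond; the number of such bonds equals the number of independent rings.
Ring-closure bonds here: 1.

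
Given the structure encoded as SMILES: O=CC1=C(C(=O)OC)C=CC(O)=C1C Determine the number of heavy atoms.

Every atom symbol written in the SMILES (organic subset) is one heavy atom; implicit H are not written.
Heavy atoms by element → C:10, O:4.
Total: 14.

14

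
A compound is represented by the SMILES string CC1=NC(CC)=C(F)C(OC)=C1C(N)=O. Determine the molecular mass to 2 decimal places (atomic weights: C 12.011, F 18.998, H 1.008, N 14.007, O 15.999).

212.22 g/mol

First, the molecular formula is C10H13FN2O2 (counting implicit H from valence).
  C: 10 × 12.011 = 120.110
  F: 1 × 18.998 = 18.998
  H: 13 × 1.008 = 13.104
  N: 2 × 14.007 = 28.014
  O: 2 × 15.999 = 31.998
Sum: 10×12.011 + 1×18.998 + 13×1.008 + 2×14.007 + 2×15.999 = 212.224 → 212.22 g/mol.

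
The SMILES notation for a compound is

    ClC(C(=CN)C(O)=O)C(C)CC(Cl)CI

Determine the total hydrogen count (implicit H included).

14

Walk through each heavy atom and fill implicit hydrogens from standard valence (C 4, N 3, O 2, S 2, halogen 1):
  atom 1: Cl (halogen, monovalent) → 0 H
  atom 2: C, bond orders sum to 3 (valence 4) → 1 H
  atom 3: C, bond orders sum to 4 (valence 4) → 0 H
  atom 4: C, bond orders sum to 3 (valence 4) → 1 H
  atom 5: N, bond orders sum to 1 (valence 3) → 2 H
  atom 6: C, bond orders sum to 4 (valence 4) → 0 H
  atom 7: O, bond orders sum to 1 (valence 2) → 1 H
  atom 8: O, bond orders sum to 2 (valence 2) → 0 H
  atom 9: C, bond orders sum to 3 (valence 4) → 1 H
  atom 10: C, bond orders sum to 1 (valence 4) → 3 H
  atom 11: C, bond orders sum to 2 (valence 4) → 2 H
  atom 12: C, bond orders sum to 3 (valence 4) → 1 H
  atom 13: Cl (halogen, monovalent) → 0 H
  atom 14: C, bond orders sum to 2 (valence 4) → 2 H
  atom 15: I (halogen, monovalent) → 0 H
Total hydrogens: 14.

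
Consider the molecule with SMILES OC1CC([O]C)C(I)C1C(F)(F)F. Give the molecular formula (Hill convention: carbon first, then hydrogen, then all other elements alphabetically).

Walk through each heavy atom and fill implicit hydrogens from standard valence (C 4, N 3, O 2, S 2, halogen 1):
  atom 1: O, bond orders sum to 1 (valence 2) → 1 H
  atom 2: C, bond orders sum to 3 (valence 4) → 1 H
  atom 3: C, bond orders sum to 2 (valence 4) → 2 H
  atom 4: C, bond orders sum to 3 (valence 4) → 1 H
  atom 5: O with explicit H count 0
  atom 6: C, bond orders sum to 1 (valence 4) → 3 H
  atom 7: C, bond orders sum to 3 (valence 4) → 1 H
  atom 8: I (halogen, monovalent) → 0 H
  atom 9: C, bond orders sum to 3 (valence 4) → 1 H
  atom 10: C, bond orders sum to 4 (valence 4) → 0 H
  atom 11: F (halogen, monovalent) → 0 H
  atom 12: F (halogen, monovalent) → 0 H
  atom 13: F (halogen, monovalent) → 0 H
Totals → C:7, H:10, F:3, I:1, O:2.

C7H10F3IO2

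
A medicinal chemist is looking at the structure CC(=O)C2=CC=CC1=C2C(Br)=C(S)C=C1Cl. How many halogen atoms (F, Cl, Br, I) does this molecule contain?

Halogen atoms appear at heavy-atom positions 11, 16 (1×Br, 1×Cl).
Other groups present: 1 ketone, 1 thiol.
Halogen count: 2.

2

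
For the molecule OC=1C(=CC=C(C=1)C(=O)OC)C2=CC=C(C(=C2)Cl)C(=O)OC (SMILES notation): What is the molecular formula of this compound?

C16H13ClO5

Walk through each heavy atom and fill implicit hydrogens from standard valence (C 4, N 3, O 2, S 2, halogen 1):
  atom 1: O, bond orders sum to 1 (valence 2) → 1 H
  atom 2: C, bond orders sum to 4 (valence 4) → 0 H
  atom 3: C, bond orders sum to 4 (valence 4) → 0 H
  atom 4: C, bond orders sum to 3 (valence 4) → 1 H
  atom 5: C, bond orders sum to 3 (valence 4) → 1 H
  atom 6: C, bond orders sum to 4 (valence 4) → 0 H
  atom 7: C, bond orders sum to 3 (valence 4) → 1 H
  atom 8: C, bond orders sum to 4 (valence 4) → 0 H
  atom 9: O, bond orders sum to 2 (valence 2) → 0 H
  atom 10: O, bond orders sum to 2 (valence 2) → 0 H
  atom 11: C, bond orders sum to 1 (valence 4) → 3 H
  atom 12: C, bond orders sum to 4 (valence 4) → 0 H
  atom 13: C, bond orders sum to 3 (valence 4) → 1 H
  atom 14: C, bond orders sum to 3 (valence 4) → 1 H
  atom 15: C, bond orders sum to 4 (valence 4) → 0 H
  atom 16: C, bond orders sum to 4 (valence 4) → 0 H
  atom 17: C, bond orders sum to 3 (valence 4) → 1 H
  atom 18: Cl (halogen, monovalent) → 0 H
  atom 19: C, bond orders sum to 4 (valence 4) → 0 H
  atom 20: O, bond orders sum to 2 (valence 2) → 0 H
  atom 21: O, bond orders sum to 2 (valence 2) → 0 H
  atom 22: C, bond orders sum to 1 (valence 4) → 3 H
Totals → C:16, H:13, Cl:1, O:5.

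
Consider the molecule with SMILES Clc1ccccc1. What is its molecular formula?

Walk through each heavy atom and fill implicit hydrogens from standard valence (C 4, N 3, O 2, S 2, halogen 1); for lowercase aromatic atoms, an aromatic c carries 1 H when it has two neighbours and 0 H with three, and aromatic n carries 0 H:
  atom 1: Cl (halogen, monovalent) → 0 H
  atom 2: aromatic c, 3 neighbours → 0 H
  atom 3: aromatic c, 2 neighbours → 1 H
  atom 4: aromatic c, 2 neighbours → 1 H
  atom 5: aromatic c, 2 neighbours → 1 H
  atom 6: aromatic c, 2 neighbours → 1 H
  atom 7: aromatic c, 2 neighbours → 1 H
Totals → C:6, H:5, Cl:1.
In Hill order: C6H5Cl.

C6H5Cl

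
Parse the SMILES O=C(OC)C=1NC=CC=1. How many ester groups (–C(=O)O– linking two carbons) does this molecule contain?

1

The ester motif appears at heavy-atom position 2 in the SMILES.
Ester count: 1.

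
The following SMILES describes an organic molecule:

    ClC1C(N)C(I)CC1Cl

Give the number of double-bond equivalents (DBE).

1

Degree of unsaturation = (number of rings) + (number of π bonds).
Ring closures in the SMILES: 1.
π bonds: none → 0 DoU from unsaturation.
Total DoU = 1 + 0 = 1.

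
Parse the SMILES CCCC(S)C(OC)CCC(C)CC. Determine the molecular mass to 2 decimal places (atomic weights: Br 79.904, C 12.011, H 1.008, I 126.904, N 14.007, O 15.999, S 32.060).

218.40 g/mol

First, the molecular formula is C12H26OS (counting implicit H from valence).
  C: 12 × 12.011 = 144.132
  H: 26 × 1.008 = 26.208
  O: 1 × 15.999 = 15.999
  S: 1 × 32.060 = 32.060
Sum: 12×12.011 + 26×1.008 + 1×15.999 + 1×32.060 = 218.399 → 218.40 g/mol.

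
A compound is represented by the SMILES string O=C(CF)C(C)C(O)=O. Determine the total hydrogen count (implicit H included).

Walk through each heavy atom and fill implicit hydrogens from standard valence (C 4, N 3, O 2, S 2, halogen 1):
  atom 1: O, bond orders sum to 2 (valence 2) → 0 H
  atom 2: C, bond orders sum to 4 (valence 4) → 0 H
  atom 3: C, bond orders sum to 2 (valence 4) → 2 H
  atom 4: F (halogen, monovalent) → 0 H
  atom 5: C, bond orders sum to 3 (valence 4) → 1 H
  atom 6: C, bond orders sum to 1 (valence 4) → 3 H
  atom 7: C, bond orders sum to 4 (valence 4) → 0 H
  atom 8: O, bond orders sum to 1 (valence 2) → 1 H
  atom 9: O, bond orders sum to 2 (valence 2) → 0 H
Total hydrogens: 7.

7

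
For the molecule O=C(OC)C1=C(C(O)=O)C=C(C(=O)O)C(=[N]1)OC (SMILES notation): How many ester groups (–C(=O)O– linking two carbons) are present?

The ester motif appears at heavy-atom position 2 in the SMILES.
Other groups present: 2 carboxylic acid, 1 ether.
Ester count: 1.

1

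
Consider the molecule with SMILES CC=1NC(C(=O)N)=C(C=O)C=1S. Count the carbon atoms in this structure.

7

Count every carbon token in the SMILES (each C, including those in ring-closure positions and inside branches).
Carbon count: 7.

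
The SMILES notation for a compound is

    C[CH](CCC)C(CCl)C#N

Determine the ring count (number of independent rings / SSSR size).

0

In SMILES, each pair of matching ring-closure digits denotes one ring-closing bond; the number of such bonds equals the number of independent rings.
Ring-closure bonds here: 0.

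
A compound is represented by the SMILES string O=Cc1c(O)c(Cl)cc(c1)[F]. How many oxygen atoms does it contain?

2

Scan the SMILES for O atoms (remember two-letter symbols like Cl and Br are single atoms).
Oxygen count: 2.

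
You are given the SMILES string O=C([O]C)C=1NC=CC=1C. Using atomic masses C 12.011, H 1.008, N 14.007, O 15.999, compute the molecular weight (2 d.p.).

139.15 g/mol

First, the molecular formula is C7H9NO2 (counting implicit H from valence).
  C: 7 × 12.011 = 84.077
  H: 9 × 1.008 = 9.072
  N: 1 × 14.007 = 14.007
  O: 2 × 15.999 = 31.998
Sum: 7×12.011 + 9×1.008 + 1×14.007 + 2×15.999 = 139.154 → 139.15 g/mol.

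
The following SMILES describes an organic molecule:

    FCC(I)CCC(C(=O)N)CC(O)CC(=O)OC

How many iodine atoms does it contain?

1

Scan the SMILES for I atoms (remember two-letter symbols like Cl and Br are single atoms).
Iodine count: 1.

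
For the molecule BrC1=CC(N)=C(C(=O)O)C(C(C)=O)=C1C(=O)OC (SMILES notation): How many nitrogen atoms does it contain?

1

Scan the SMILES for N atoms (remember two-letter symbols like Cl and Br are single atoms).
Nitrogen count: 1.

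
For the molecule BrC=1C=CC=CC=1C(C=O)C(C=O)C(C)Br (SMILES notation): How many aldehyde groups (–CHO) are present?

The aldehyde motif appears at heavy-atom positions 9, 12 in the SMILES.
Aldehyde count: 2.

2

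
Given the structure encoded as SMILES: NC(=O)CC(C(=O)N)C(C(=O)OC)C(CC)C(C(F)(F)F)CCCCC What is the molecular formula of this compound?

Walk through each heavy atom and fill implicit hydrogens from standard valence (C 4, N 3, O 2, S 2, halogen 1):
  atom 1: N, bond orders sum to 1 (valence 3) → 2 H
  atom 2: C, bond orders sum to 4 (valence 4) → 0 H
  atom 3: O, bond orders sum to 2 (valence 2) → 0 H
  atom 4: C, bond orders sum to 2 (valence 4) → 2 H
  atom 5: C, bond orders sum to 3 (valence 4) → 1 H
  atom 6: C, bond orders sum to 4 (valence 4) → 0 H
  atom 7: O, bond orders sum to 2 (valence 2) → 0 H
  atom 8: N, bond orders sum to 1 (valence 3) → 2 H
  atom 9: C, bond orders sum to 3 (valence 4) → 1 H
  atom 10: C, bond orders sum to 4 (valence 4) → 0 H
  atom 11: O, bond orders sum to 2 (valence 2) → 0 H
  atom 12: O, bond orders sum to 2 (valence 2) → 0 H
  atom 13: C, bond orders sum to 1 (valence 4) → 3 H
  atom 14: C, bond orders sum to 3 (valence 4) → 1 H
  atom 15: C, bond orders sum to 2 (valence 4) → 2 H
  atom 16: C, bond orders sum to 1 (valence 4) → 3 H
  atom 17: C, bond orders sum to 3 (valence 4) → 1 H
  atom 18: C, bond orders sum to 4 (valence 4) → 0 H
  atom 19: F (halogen, monovalent) → 0 H
  atom 20: F (halogen, monovalent) → 0 H
  atom 21: F (halogen, monovalent) → 0 H
  atom 22: C, bond orders sum to 2 (valence 4) → 2 H
  atom 23: C, bond orders sum to 2 (valence 4) → 2 H
  atom 24: C, bond orders sum to 2 (valence 4) → 2 H
  atom 25: C, bond orders sum to 2 (valence 4) → 2 H
  atom 26: C, bond orders sum to 1 (valence 4) → 3 H
Totals → C:17, H:29, F:3, N:2, O:4.
In Hill order: C17H29F3N2O4.

C17H29F3N2O4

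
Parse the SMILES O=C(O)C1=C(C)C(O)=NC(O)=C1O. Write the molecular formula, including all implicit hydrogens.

C7H7NO5

Walk through each heavy atom and fill implicit hydrogens from standard valence (C 4, N 3, O 2, S 2, halogen 1):
  atom 1: O, bond orders sum to 2 (valence 2) → 0 H
  atom 2: C, bond orders sum to 4 (valence 4) → 0 H
  atom 3: O, bond orders sum to 1 (valence 2) → 1 H
  atom 4: C, bond orders sum to 4 (valence 4) → 0 H
  atom 5: C, bond orders sum to 4 (valence 4) → 0 H
  atom 6: C, bond orders sum to 1 (valence 4) → 3 H
  atom 7: C, bond orders sum to 4 (valence 4) → 0 H
  atom 8: O, bond orders sum to 1 (valence 2) → 1 H
  atom 9: N, bond orders sum to 3 (valence 3) → 0 H
  atom 10: C, bond orders sum to 4 (valence 4) → 0 H
  atom 11: O, bond orders sum to 1 (valence 2) → 1 H
  atom 12: C, bond orders sum to 4 (valence 4) → 0 H
  atom 13: O, bond orders sum to 1 (valence 2) → 1 H
Totals → C:7, H:7, N:1, O:5.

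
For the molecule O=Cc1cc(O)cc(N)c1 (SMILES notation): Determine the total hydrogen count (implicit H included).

Walk through each heavy atom and fill implicit hydrogens from standard valence (C 4, N 3, O 2, S 2, halogen 1); for lowercase aromatic atoms, an aromatic c carries 1 H when it has two neighbours and 0 H with three, and aromatic n carries 0 H:
  atom 1: O, bond orders sum to 2 (valence 2) → 0 H
  atom 2: C, bond orders sum to 3 (valence 4) → 1 H
  atom 3: aromatic c, 3 neighbours → 0 H
  atom 4: aromatic c, 2 neighbours → 1 H
  atom 5: aromatic c, 3 neighbours → 0 H
  atom 6: O, bond orders sum to 1 (valence 2) → 1 H
  atom 7: aromatic c, 2 neighbours → 1 H
  atom 8: aromatic c, 3 neighbours → 0 H
  atom 9: N, bond orders sum to 1 (valence 3) → 2 H
  atom 10: aromatic c, 2 neighbours → 1 H
Total hydrogens: 7.

7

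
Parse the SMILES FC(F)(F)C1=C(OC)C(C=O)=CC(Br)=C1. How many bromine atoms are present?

Scan the SMILES for Br atoms (remember two-letter symbols like Cl and Br are single atoms).
Bromine count: 1.

1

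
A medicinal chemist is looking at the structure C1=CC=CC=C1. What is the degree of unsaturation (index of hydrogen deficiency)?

Degree of unsaturation = (number of rings) + (number of π bonds).
Ring closures in the SMILES: 1.
π bonds: 3 double bonds (each 1 DoU) → 3 DoU from unsaturation.
Total DoU = 1 + 3 = 4.

4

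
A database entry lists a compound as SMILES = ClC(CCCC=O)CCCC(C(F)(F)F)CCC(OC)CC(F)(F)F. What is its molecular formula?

Walk through each heavy atom and fill implicit hydrogens from standard valence (C 4, N 3, O 2, S 2, halogen 1):
  atom 1: Cl (halogen, monovalent) → 0 H
  atom 2: C, bond orders sum to 3 (valence 4) → 1 H
  atom 3: C, bond orders sum to 2 (valence 4) → 2 H
  atom 4: C, bond orders sum to 2 (valence 4) → 2 H
  atom 5: C, bond orders sum to 2 (valence 4) → 2 H
  atom 6: C, bond orders sum to 3 (valence 4) → 1 H
  atom 7: O, bond orders sum to 2 (valence 2) → 0 H
  atom 8: C, bond orders sum to 2 (valence 4) → 2 H
  atom 9: C, bond orders sum to 2 (valence 4) → 2 H
  atom 10: C, bond orders sum to 2 (valence 4) → 2 H
  atom 11: C, bond orders sum to 3 (valence 4) → 1 H
  atom 12: C, bond orders sum to 4 (valence 4) → 0 H
  atom 13: F (halogen, monovalent) → 0 H
  atom 14: F (halogen, monovalent) → 0 H
  atom 15: F (halogen, monovalent) → 0 H
  atom 16: C, bond orders sum to 2 (valence 4) → 2 H
  atom 17: C, bond orders sum to 2 (valence 4) → 2 H
  atom 18: C, bond orders sum to 3 (valence 4) → 1 H
  atom 19: O, bond orders sum to 2 (valence 2) → 0 H
  atom 20: C, bond orders sum to 1 (valence 4) → 3 H
  atom 21: C, bond orders sum to 2 (valence 4) → 2 H
  atom 22: C, bond orders sum to 4 (valence 4) → 0 H
  atom 23: F (halogen, monovalent) → 0 H
  atom 24: F (halogen, monovalent) → 0 H
  atom 25: F (halogen, monovalent) → 0 H
Totals → C:16, H:25, Cl:1, F:6, O:2.
In Hill order: C16H25ClF6O2.

C16H25ClF6O2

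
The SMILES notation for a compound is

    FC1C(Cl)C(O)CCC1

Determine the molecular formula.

C6H10ClFO

Walk through each heavy atom and fill implicit hydrogens from standard valence (C 4, N 3, O 2, S 2, halogen 1):
  atom 1: F (halogen, monovalent) → 0 H
  atom 2: C, bond orders sum to 3 (valence 4) → 1 H
  atom 3: C, bond orders sum to 3 (valence 4) → 1 H
  atom 4: Cl (halogen, monovalent) → 0 H
  atom 5: C, bond orders sum to 3 (valence 4) → 1 H
  atom 6: O, bond orders sum to 1 (valence 2) → 1 H
  atom 7: C, bond orders sum to 2 (valence 4) → 2 H
  atom 8: C, bond orders sum to 2 (valence 4) → 2 H
  atom 9: C, bond orders sum to 2 (valence 4) → 2 H
Totals → C:6, H:10, Cl:1, F:1, O:1.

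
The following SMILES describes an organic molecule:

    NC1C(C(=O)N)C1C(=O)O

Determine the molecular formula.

C5H8N2O3

Walk through each heavy atom and fill implicit hydrogens from standard valence (C 4, N 3, O 2, S 2, halogen 1):
  atom 1: N, bond orders sum to 1 (valence 3) → 2 H
  atom 2: C, bond orders sum to 3 (valence 4) → 1 H
  atom 3: C, bond orders sum to 3 (valence 4) → 1 H
  atom 4: C, bond orders sum to 4 (valence 4) → 0 H
  atom 5: O, bond orders sum to 2 (valence 2) → 0 H
  atom 6: N, bond orders sum to 1 (valence 3) → 2 H
  atom 7: C, bond orders sum to 3 (valence 4) → 1 H
  atom 8: C, bond orders sum to 4 (valence 4) → 0 H
  atom 9: O, bond orders sum to 2 (valence 2) → 0 H
  atom 10: O, bond orders sum to 1 (valence 2) → 1 H
Totals → C:5, H:8, N:2, O:3.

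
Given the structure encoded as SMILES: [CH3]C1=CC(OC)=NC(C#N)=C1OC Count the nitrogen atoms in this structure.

Scan the SMILES for N atoms (remember two-letter symbols like Cl and Br are single atoms).
Nitrogen count: 2.

2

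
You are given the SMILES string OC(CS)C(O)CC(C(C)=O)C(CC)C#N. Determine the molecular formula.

Walk through each heavy atom and fill implicit hydrogens from standard valence (C 4, N 3, O 2, S 2, halogen 1):
  atom 1: O, bond orders sum to 1 (valence 2) → 1 H
  atom 2: C, bond orders sum to 3 (valence 4) → 1 H
  atom 3: C, bond orders sum to 2 (valence 4) → 2 H
  atom 4: S, bond orders sum to 1 (valence 2) → 1 H
  atom 5: C, bond orders sum to 3 (valence 4) → 1 H
  atom 6: O, bond orders sum to 1 (valence 2) → 1 H
  atom 7: C, bond orders sum to 2 (valence 4) → 2 H
  atom 8: C, bond orders sum to 3 (valence 4) → 1 H
  atom 9: C, bond orders sum to 4 (valence 4) → 0 H
  atom 10: C, bond orders sum to 1 (valence 4) → 3 H
  atom 11: O, bond orders sum to 2 (valence 2) → 0 H
  atom 12: C, bond orders sum to 3 (valence 4) → 1 H
  atom 13: C, bond orders sum to 2 (valence 4) → 2 H
  atom 14: C, bond orders sum to 1 (valence 4) → 3 H
  atom 15: C, bond orders sum to 4 (valence 4) → 0 H
  atom 16: N, bond orders sum to 3 (valence 3) → 0 H
Totals → C:11, H:19, N:1, O:3, S:1.

C11H19NO3S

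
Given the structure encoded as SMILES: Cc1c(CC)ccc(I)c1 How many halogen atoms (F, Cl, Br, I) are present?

1

Halogen atoms appear at heavy-atom position 9 (1×I).
Halogen count: 1.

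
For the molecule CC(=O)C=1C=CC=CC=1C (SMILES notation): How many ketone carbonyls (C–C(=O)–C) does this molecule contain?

The ketone motif appears at heavy-atom position 2 in the SMILES.
Ketone count: 1.

1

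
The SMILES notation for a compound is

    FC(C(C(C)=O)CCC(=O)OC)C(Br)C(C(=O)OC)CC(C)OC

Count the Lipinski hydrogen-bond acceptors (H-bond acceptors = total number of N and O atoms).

N atoms: 0; O atoms: 6.
Lipinski HBA = 0 + 6 = 6.

6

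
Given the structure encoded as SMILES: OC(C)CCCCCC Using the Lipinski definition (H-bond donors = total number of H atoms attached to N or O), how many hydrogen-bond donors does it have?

Donors: find every N or O and count the H atoms it carries.
  atom 1 (O): bond orders sum to 1 → 1 H
Lipinski HBD = 1.

1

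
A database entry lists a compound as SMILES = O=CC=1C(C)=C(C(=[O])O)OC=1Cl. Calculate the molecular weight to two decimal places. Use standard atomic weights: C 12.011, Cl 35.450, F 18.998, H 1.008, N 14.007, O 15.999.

188.56 g/mol

First, the molecular formula is C7H5ClO4 (counting implicit H from valence).
  C: 7 × 12.011 = 84.077
  Cl: 1 × 35.450 = 35.450
  H: 5 × 1.008 = 5.040
  O: 4 × 15.999 = 63.996
Sum: 7×12.011 + 1×35.450 + 5×1.008 + 4×15.999 = 188.563 → 188.56 g/mol.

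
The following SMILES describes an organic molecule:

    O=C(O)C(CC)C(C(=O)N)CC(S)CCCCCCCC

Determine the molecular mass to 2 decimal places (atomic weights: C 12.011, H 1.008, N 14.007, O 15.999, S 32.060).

First, the molecular formula is C16H31NO3S (counting implicit H from valence).
  C: 16 × 12.011 = 192.176
  H: 31 × 1.008 = 31.248
  N: 1 × 14.007 = 14.007
  O: 3 × 15.999 = 47.997
  S: 1 × 32.060 = 32.060
Sum: 16×12.011 + 31×1.008 + 1×14.007 + 3×15.999 + 1×32.060 = 317.488 → 317.49 g/mol.

317.49 g/mol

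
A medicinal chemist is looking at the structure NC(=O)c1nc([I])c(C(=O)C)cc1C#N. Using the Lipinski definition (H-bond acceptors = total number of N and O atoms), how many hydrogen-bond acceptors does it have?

5

N atoms: 3; O atoms: 2.
Lipinski HBA = 3 + 2 = 5.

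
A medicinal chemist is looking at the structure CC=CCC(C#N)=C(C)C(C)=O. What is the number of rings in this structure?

0

In SMILES, each pair of matching ring-closure digits denotes one ring-closing bond; the number of such bonds equals the number of independent rings.
Ring-closure bonds here: 0.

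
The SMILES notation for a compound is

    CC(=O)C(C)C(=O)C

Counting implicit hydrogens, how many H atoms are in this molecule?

Walk through each heavy atom and fill implicit hydrogens from standard valence (C 4, N 3, O 2, S 2, halogen 1):
  atom 1: C, bond orders sum to 1 (valence 4) → 3 H
  atom 2: C, bond orders sum to 4 (valence 4) → 0 H
  atom 3: O, bond orders sum to 2 (valence 2) → 0 H
  atom 4: C, bond orders sum to 3 (valence 4) → 1 H
  atom 5: C, bond orders sum to 1 (valence 4) → 3 H
  atom 6: C, bond orders sum to 4 (valence 4) → 0 H
  atom 7: O, bond orders sum to 2 (valence 2) → 0 H
  atom 8: C, bond orders sum to 1 (valence 4) → 3 H
Total hydrogens: 10.

10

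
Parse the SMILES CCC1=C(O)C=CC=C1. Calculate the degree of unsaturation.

4

Degree of unsaturation = (number of rings) + (number of π bonds).
Ring closures in the SMILES: 1.
π bonds: 3 double bonds (each 1 DoU) → 3 DoU from unsaturation.
Total DoU = 1 + 3 = 4.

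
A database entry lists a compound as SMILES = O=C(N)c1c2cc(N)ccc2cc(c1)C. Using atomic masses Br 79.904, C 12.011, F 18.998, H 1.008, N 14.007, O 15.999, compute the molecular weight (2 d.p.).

200.24 g/mol

First, the molecular formula is C12H12N2O (counting implicit H from valence).
  C: 12 × 12.011 = 144.132
  H: 12 × 1.008 = 12.096
  N: 2 × 14.007 = 28.014
  O: 1 × 15.999 = 15.999
Sum: 12×12.011 + 12×1.008 + 2×14.007 + 1×15.999 = 200.241 → 200.24 g/mol.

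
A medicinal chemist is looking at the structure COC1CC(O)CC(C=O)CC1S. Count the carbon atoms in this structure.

9

Count every carbon token in the SMILES (each C, including those in ring-closure positions and inside branches).
Carbon count: 9.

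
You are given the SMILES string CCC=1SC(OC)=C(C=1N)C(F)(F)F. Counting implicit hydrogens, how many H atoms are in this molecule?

10

Walk through each heavy atom and fill implicit hydrogens from standard valence (C 4, N 3, O 2, S 2, halogen 1):
  atom 1: C, bond orders sum to 1 (valence 4) → 3 H
  atom 2: C, bond orders sum to 2 (valence 4) → 2 H
  atom 3: C, bond orders sum to 4 (valence 4) → 0 H
  atom 4: S, bond orders sum to 2 (valence 2) → 0 H
  atom 5: C, bond orders sum to 4 (valence 4) → 0 H
  atom 6: O, bond orders sum to 2 (valence 2) → 0 H
  atom 7: C, bond orders sum to 1 (valence 4) → 3 H
  atom 8: C, bond orders sum to 4 (valence 4) → 0 H
  atom 9: C, bond orders sum to 4 (valence 4) → 0 H
  atom 10: N, bond orders sum to 1 (valence 3) → 2 H
  atom 11: C, bond orders sum to 4 (valence 4) → 0 H
  atom 12: F (halogen, monovalent) → 0 H
  atom 13: F (halogen, monovalent) → 0 H
  atom 14: F (halogen, monovalent) → 0 H
Total hydrogens: 10.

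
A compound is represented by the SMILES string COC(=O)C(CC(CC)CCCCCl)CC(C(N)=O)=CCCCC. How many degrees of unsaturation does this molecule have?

3

Degree of unsaturation = (number of rings) + (number of π bonds).
Ring closures in the SMILES: 0.
π bonds: 3 double bonds (each 1 DoU) → 3 DoU from unsaturation.
Total DoU = 0 + 3 = 3.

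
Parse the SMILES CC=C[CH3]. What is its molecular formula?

Walk through each heavy atom and fill implicit hydrogens from standard valence (C 4, N 3, O 2, S 2, halogen 1):
  atom 1: C, bond orders sum to 1 (valence 4) → 3 H
  atom 2: C, bond orders sum to 3 (valence 4) → 1 H
  atom 3: C, bond orders sum to 3 (valence 4) → 1 H
  atom 4: C with explicit H count 3
Totals → C:4, H:8.
In Hill order: C4H8.

C4H8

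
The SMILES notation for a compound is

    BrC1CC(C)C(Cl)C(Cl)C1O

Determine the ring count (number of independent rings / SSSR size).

In SMILES, each pair of matching ring-closure digits denotes one ring-closing bond; the number of such bonds equals the number of independent rings.
Ring-closure bonds here: 1.

1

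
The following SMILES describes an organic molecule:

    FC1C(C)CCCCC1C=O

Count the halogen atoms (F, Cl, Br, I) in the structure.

1

Halogen atoms appear at heavy-atom position 1 (1×F).
Other groups present: 1 aldehyde.
Halogen count: 1.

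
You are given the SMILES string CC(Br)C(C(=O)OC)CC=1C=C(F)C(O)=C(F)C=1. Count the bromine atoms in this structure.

Scan the SMILES for Br atoms (remember two-letter symbols like Cl and Br are single atoms).
Bromine count: 1.

1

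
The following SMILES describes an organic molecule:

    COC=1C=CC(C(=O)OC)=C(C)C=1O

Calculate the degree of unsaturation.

5

Degree of unsaturation = (number of rings) + (number of π bonds).
Ring closures in the SMILES: 1.
π bonds: 4 double bonds (each 1 DoU) → 4 DoU from unsaturation.
Total DoU = 1 + 4 = 5.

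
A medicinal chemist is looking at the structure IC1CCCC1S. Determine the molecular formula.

Walk through each heavy atom and fill implicit hydrogens from standard valence (C 4, N 3, O 2, S 2, halogen 1):
  atom 1: I (halogen, monovalent) → 0 H
  atom 2: C, bond orders sum to 3 (valence 4) → 1 H
  atom 3: C, bond orders sum to 2 (valence 4) → 2 H
  atom 4: C, bond orders sum to 2 (valence 4) → 2 H
  atom 5: C, bond orders sum to 2 (valence 4) → 2 H
  atom 6: C, bond orders sum to 3 (valence 4) → 1 H
  atom 7: S, bond orders sum to 1 (valence 2) → 1 H
Totals → C:5, H:9, I:1, S:1.
In Hill order: C5H9IS.

C5H9IS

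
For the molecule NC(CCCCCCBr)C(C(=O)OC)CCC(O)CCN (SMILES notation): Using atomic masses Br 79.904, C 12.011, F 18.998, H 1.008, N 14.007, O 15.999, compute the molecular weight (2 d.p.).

First, the molecular formula is C15H31BrN2O3 (counting implicit H from valence).
  Br: 1 × 79.904 = 79.904
  C: 15 × 12.011 = 180.165
  H: 31 × 1.008 = 31.248
  N: 2 × 14.007 = 28.014
  O: 3 × 15.999 = 47.997
Sum: 1×79.904 + 15×12.011 + 31×1.008 + 2×14.007 + 3×15.999 = 367.328 → 367.33 g/mol.

367.33 g/mol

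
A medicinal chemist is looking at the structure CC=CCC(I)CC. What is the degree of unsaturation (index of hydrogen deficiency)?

Degree of unsaturation = (number of rings) + (number of π bonds).
Ring closures in the SMILES: 0.
π bonds: 1 double bond (each 1 DoU) → 1 DoU from unsaturation.
Total DoU = 0 + 1 = 1.

1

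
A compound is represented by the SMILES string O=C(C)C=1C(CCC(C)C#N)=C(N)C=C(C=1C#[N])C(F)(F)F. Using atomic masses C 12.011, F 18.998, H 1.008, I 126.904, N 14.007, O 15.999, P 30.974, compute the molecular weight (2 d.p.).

309.29 g/mol

First, the molecular formula is C15H14F3N3O (counting implicit H from valence).
  C: 15 × 12.011 = 180.165
  F: 3 × 18.998 = 56.994
  H: 14 × 1.008 = 14.112
  N: 3 × 14.007 = 42.021
  O: 1 × 15.999 = 15.999
Sum: 15×12.011 + 3×18.998 + 14×1.008 + 3×14.007 + 1×15.999 = 309.291 → 309.29 g/mol.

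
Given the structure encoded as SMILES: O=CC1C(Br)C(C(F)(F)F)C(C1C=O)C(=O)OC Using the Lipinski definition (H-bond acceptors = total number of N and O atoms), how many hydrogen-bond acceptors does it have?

4

N atoms: 0; O atoms: 4.
Lipinski HBA = 0 + 4 = 4.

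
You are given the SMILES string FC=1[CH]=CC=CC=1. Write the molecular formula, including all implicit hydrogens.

C6H5F

Walk through each heavy atom and fill implicit hydrogens from standard valence (C 4, N 3, O 2, S 2, halogen 1):
  atom 1: F (halogen, monovalent) → 0 H
  atom 2: C, bond orders sum to 4 (valence 4) → 0 H
  atom 3: C with explicit H count 1
  atom 4: C, bond orders sum to 3 (valence 4) → 1 H
  atom 5: C, bond orders sum to 3 (valence 4) → 1 H
  atom 6: C, bond orders sum to 3 (valence 4) → 1 H
  atom 7: C, bond orders sum to 3 (valence 4) → 1 H
Totals → C:6, H:5, F:1.
In Hill order: C6H5F.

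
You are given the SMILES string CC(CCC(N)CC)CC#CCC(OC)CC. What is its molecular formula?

C15H29NO

Walk through each heavy atom and fill implicit hydrogens from standard valence (C 4, N 3, O 2, S 2, halogen 1):
  atom 1: C, bond orders sum to 1 (valence 4) → 3 H
  atom 2: C, bond orders sum to 3 (valence 4) → 1 H
  atom 3: C, bond orders sum to 2 (valence 4) → 2 H
  atom 4: C, bond orders sum to 2 (valence 4) → 2 H
  atom 5: C, bond orders sum to 3 (valence 4) → 1 H
  atom 6: N, bond orders sum to 1 (valence 3) → 2 H
  atom 7: C, bond orders sum to 2 (valence 4) → 2 H
  atom 8: C, bond orders sum to 1 (valence 4) → 3 H
  atom 9: C, bond orders sum to 2 (valence 4) → 2 H
  atom 10: C, bond orders sum to 4 (valence 4) → 0 H
  atom 11: C, bond orders sum to 4 (valence 4) → 0 H
  atom 12: C, bond orders sum to 2 (valence 4) → 2 H
  atom 13: C, bond orders sum to 3 (valence 4) → 1 H
  atom 14: O, bond orders sum to 2 (valence 2) → 0 H
  atom 15: C, bond orders sum to 1 (valence 4) → 3 H
  atom 16: C, bond orders sum to 2 (valence 4) → 2 H
  atom 17: C, bond orders sum to 1 (valence 4) → 3 H
Totals → C:15, H:29, N:1, O:1.
In Hill order: C15H29NO.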